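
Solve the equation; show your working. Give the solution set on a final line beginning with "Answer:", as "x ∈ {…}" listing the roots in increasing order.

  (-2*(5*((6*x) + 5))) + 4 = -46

Step 1. [(-2*(5*((6*x) + 5))) + 4 = -46] 4 comes off first (subtract 4), so sub: -2*(5*((6*x) + 5)) = -50.
Step 2. [-2*(5*((6*x) + 5)) = -50] leading coefficient -2: divide by -2. So div: 5*((6*x) + 5) = 25.
Step 3. [5*((6*x) + 5) = 25] 5·(inner) — divide through by 5, so div: (6*x) + 5 = 5.
Step 4. [(6*x) + 5 = 5] the outer +5 inverts by subtracting 5. So sub: 6*x = 0.
Step 5. [6*x = 0] divide by the outer 6. So div: x = 0.

Answer: x ∈ {0}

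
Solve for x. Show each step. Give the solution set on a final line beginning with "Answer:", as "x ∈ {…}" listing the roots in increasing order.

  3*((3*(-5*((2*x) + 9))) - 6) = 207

Step 1. [3*((3*(-5*((2*x) + 9))) - 6) = 207] 3 out front; divide by 3 ⇒ div: (3*(-5*((2*x) + 9))) - 6 = 69.
Step 2. [(3*(-5*((2*x) + 9))) - 6 = 69] 3 divides every term; factor it out. So factor: (-5*((2*x) + 9)) - 2 = 23.
Step 3. [(-5*((2*x) + 9)) - 2 = 23] add 2: x sits inside (… - 2), so sub: -5*((2*x) + 9) = 25.
Step 4. [-5*((2*x) + 9) = 25] leading coefficient -5: divide by -5. So div: (2*x) + 9 = -5.
Step 5. [(2*x) + 9 = -5] peel the +9: subtract 9 from each side ⇒ sub: 2*x = -14.
Step 6. [2*x = -14] leading coefficient 2: divide by 2, so div: x = -7.

Answer: x ∈ {-7}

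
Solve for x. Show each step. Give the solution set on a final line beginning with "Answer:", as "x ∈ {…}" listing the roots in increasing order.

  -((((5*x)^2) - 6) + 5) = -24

Step 1. [-((((5*x)^2) - 6) + 5) = -24] LHS negated; negate both sides ⇒ neg: (((5*x)^2) - 6) + 5 = 24.
Step 2. [(((5*x)^2) - 6) + 5 = 24] +5 is outermost — subtract 5 both sides. So sub: ((5*x)^2) - 6 = 19.
Step 3. [((5*x)^2) - 6 = 19] add 6: x sits inside (… - 6) ⇒ sub: (5*x)^2 = 25.
Step 4. [(5*x)^2 = 25] √ both sides: 25 ≥ 0 gives two branches. So sqrt: 5*x = 5 or -5.
Step 5. [5*x = 5 or -5] divide by the outer 5 ⇒ div: x = 1 or -1.

Answer: x ∈ {-1, 1}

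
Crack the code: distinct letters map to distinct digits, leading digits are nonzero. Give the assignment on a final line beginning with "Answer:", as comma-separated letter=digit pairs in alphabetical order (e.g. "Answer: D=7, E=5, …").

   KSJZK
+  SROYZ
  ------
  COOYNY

Step 1. [C] C is the leading digit of a 6-digit sum of two 5-digit numbers; the final carry is exactly 1, so C=1.
Step 2. [col 1: K + Z ≡ Y (mod 10)] several values work for K in column 1 (K + Z ≡ Y (mod 10), carry-in 0); try K=5 ⇒ K=5.
Step 3. [col 1: K + Z ≡ Y (mod 10)] several values work for Y in column 1 (K + Z ≡ Y (mod 10), carry-in 0); try Y=7. So Y=7.
Step 4. [col 1: K + Z ≡ Y (mod 10)] from column 1 (K=5, Y=7, carry-in 0, digits 1,5,7 already taken and all letters distinct): Z must equal 2 ⇒ Z=2.
Step 5. [col 2: Z + Y ≡ N (mod 10)] column 2 reads Z+Y+carry(0)=N with Z=2, Y=7; with digits 1,2,5,7 already taken and all letters distinct, the only value for N is 9 ⇒ N=9.
Step 6. [col 3: J + O ≡ Y (mod 10)] O=4 is one option consistent with column 3 (J + O ≡ Y (mod 10), carry-in 0) — take it ⇒ O=4.
Step 7. [col 3: J + O ≡ Y (mod 10)] column 3 reads J+O+carry(0)=Y with O=4, Y=7; with digits 1,2,4,5,7,9 already taken and all letters distinct, the only value for J is 3, so J=3.
Step 8. [col 4: S + R ≡ O (mod 10)] no forcing yet in column 4 (carry-in 0); R=6 is free and consistent — try it. So R=6.
Step 9. [col 4: S + R ≡ O (mod 10)] from column 4 (R=6, O=4, carry-in 0, digits 1,2,3,4,5,6,7,9 already taken and all letters distinct): S must equal 8 ⇒ S=8.

Answer: C=1, J=3, K=5, N=9, O=4, R=6, S=8, Y=7, Z=2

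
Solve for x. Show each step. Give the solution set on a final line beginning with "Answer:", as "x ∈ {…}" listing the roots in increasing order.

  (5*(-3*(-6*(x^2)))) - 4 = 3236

Step 1. [(5*(-3*(-6*(x^2)))) - 4 = 3236] -4 is outermost — add 4 both sides. So sub: 5*(-3*(-6*(x^2))) = 3240.
Step 2. [5*(-3*(-6*(x^2))) = 3240] LHS = 5·(…); ÷5 both sides ⇒ div: -3*(-6*(x^2)) = 648.
Step 3. [-3*(-6*(x^2)) = 648] -3 out front; divide by -3 ⇒ div: -6*(x^2) = -216.
Step 4. [-6*(x^2) = -216] leading coefficient -6: divide by -6, so div: x^2 = 36.
Step 5. [x^2 = 36] 36 ≥ 0, LHS is (·)² — take ±√ ⇒ sqrt: x = 6 or -6.

Answer: x ∈ {-6, 6}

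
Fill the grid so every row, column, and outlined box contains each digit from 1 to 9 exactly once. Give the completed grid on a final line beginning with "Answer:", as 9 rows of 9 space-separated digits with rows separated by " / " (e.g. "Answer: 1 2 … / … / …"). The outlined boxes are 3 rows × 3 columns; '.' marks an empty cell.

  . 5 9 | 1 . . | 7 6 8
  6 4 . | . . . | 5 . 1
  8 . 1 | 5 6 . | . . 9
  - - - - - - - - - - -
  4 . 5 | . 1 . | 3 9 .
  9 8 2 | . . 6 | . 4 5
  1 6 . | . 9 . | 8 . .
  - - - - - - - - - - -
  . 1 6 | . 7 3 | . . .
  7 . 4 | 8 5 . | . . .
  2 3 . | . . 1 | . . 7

Step 1. [r6c9∈{2}] r6c9 has the single candidate 2 ⇒ r6c9=2.
Step 2. [r5c4∈{3,7}] in row 5, 7 fits only at r5c4. So r5c4=7.
Step 3. [r9c5∈{4}] r9c5 has the single candidate 4 ⇒ r9c5=4.
Step 4. [r3c2∈{2,7}] 2 has one home in col 2: r3c2 ⇒ r3c2=2.
Step 5. [r2c8∈{2,3}] box 3 places 2 nowhere but r2c8. So r2c8=2.
Step 6. [r5c5∈{3}] r5c5 is down to just 3 ⇒ r5c5=3.
Step 7. [r1c6∈{2,4}] 4 has one home in row 1: r1c6 ⇒ r1c6=4.
Step 8. [r2c3∈{3,7}] 7 has one home in box 1: r2c3, so r2c3=7.
Step 9. [r8c8∈{1,3}] in col 8, 1 fits only at r8c8, so r8c8=1.
Step 10. [r9c4∈{6,9}] across col 4, 6 lands solely at r9c4, so r9c4=6.
Step 11. [r8c7∈{2,6,9}] across col 7, 6 lands solely at r8c7. So r8c7=6.
Step 12. [r8c6∈{2,9}] 2 has one home in row 8: r8c6, so r8c6=2.
Step 13. [r2c6∈{8,9}] 9 has one home in col 6: r2c6, so r2c6=9.
Step 14. [r9c8∈{5,8}] across row 9, 5 lands solely at r9c8, so r9c8=5.
Step 15. [r7c7∈{2,4,9}] row 7 places 2 nowhere but r7c7. So r7c7=2.
Step 16. [r4c4∈{2}] r4c4 has the single candidate 2. So r4c4=2.
Step 17. [r7c8∈{8}] only 8 remains possible at r7c8, so r7c8=8.
Step 18. [r6c3∈{3}] r6c3 is down to just 3, so r6c3=3.
Step 19. [r6c8∈{7}] r6c8 is down to just 7 ⇒ r6c8=7.
Step 20. [r4c9∈{6}] r4c9 has the single candidate 6. So r4c9=6.
Step 21. [r3c7∈{4}] nothing but 4 survives at r3c7, so r3c7=4.
Step 22. [r3c6∈{7}] r3c6's peers cover all but 7. So r3c6=7.
Step 23. [r1c5∈{2}] r1c5's peers cover all but 2. So r1c5=2.
Step 24. [r9c7∈{9}] r9c7 is down to just 9 ⇒ r9c7=9.
Step 25. [r7c4∈{9}] r7c4's peers cover all but 9. So r7c4=9.
Step 26. [r8c9∈{3}] only 3 remains possible at r8c9. So r8c9=3.
Step 27. [r2c4∈{3}] r2c4's peers cover all but 3 ⇒ r2c4=3.
Step 28. [r2c5∈{8}] only 8 remains possible at r2c5 ⇒ r2c5=8.
Step 29. [r9c3∈{8}] r9c3 has the single candidate 8, so r9c3=8.
Step 30. [r5c7∈{1}] nothing but 1 survives at r5c7 ⇒ r5c7=1.
Step 31. [r6c4∈{4}] nothing but 4 survives at r6c4. So r6c4=4.
Step 32. [r3c8∈{3}] r3c8 is down to just 3, so r3c8=3.
Step 33. [r4c6∈{8}] nothing but 8 survives at r4c6, so r4c6=8.
Step 34. [r4c2∈{7}] r4c2 has the single candidate 7 ⇒ r4c2=7.
Step 35. [r7c9∈{4}] only 4 remains possible at r7c9. So r7c9=4.
Step 36. [r7c1∈{5}] r7c1 is down to just 5. So r7c1=5.
Step 37. [r1c1∈{3}] r1c1 is down to just 3 ⇒ r1c1=3.
Step 38. [r6c6∈{5}] r6c6 is down to just 5 ⇒ r6c6=5.
Step 39. [r8c2∈{9}] r8c2 is down to just 9 ⇒ r8c2=9.

Answer: 3 5 9 1 2 4 7 6 8 / 6 4 7 3 8 9 5 2 1 / 8 2 1 5 6 7 4 3 9 / 4 7 5 2 1 8 3 9 6 / 9 8 2 7 3 6 1 4 5 / 1 6 3 4 9 5 8 7 2 / 5 1 6 9 7 3 2 8 4 / 7 9 4 8 5 2 6 1 3 / 2 3 8 6 4 1 9 5 7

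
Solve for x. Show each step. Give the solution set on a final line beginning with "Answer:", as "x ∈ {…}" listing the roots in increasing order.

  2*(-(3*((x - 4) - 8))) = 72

Step 1. [2*(-(3*((x - 4) - 8))) = 72] LHS = 2·(…); ÷2 both sides. So div: -(3*((x - 4) - 8)) = 36.
Step 2. [-(3*((x - 4) - 8)) = 36] flip signs both sides, so neg: 3*((x - 4) - 8) = -36.
Step 3. [3*((x - 4) - 8) = -36] leading coefficient 3: divide by 3 ⇒ div: (x - 4) - 8 = -12.
Step 4. [(x - 4) - 8 = -12] the outer -8 inverts by adding 8 ⇒ sub: x - 4 = -4.
Step 5. [x - 4 = -4] -4 is outermost — add 4 both sides. So sub: x = 0.

Answer: x ∈ {0}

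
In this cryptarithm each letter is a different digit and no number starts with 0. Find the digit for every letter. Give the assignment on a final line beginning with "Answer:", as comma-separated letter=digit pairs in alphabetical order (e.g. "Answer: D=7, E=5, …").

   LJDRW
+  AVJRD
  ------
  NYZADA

Step 1. [col 1: W + D ≡ A (mod 10)] D=3 is one option consistent with column 1 (W + D ≡ A (mod 10), carry-in 0) — take it, so D=3.
Step 2. [col 1: W + D ≡ A (mod 10)] A=2 is one option consistent with column 1 (W + D ≡ A (mod 10), carry-in 0) — take it, so A=2.
Step 3. [N] adding two 5-digit numbers gives at most 5+1 digits, and here it does — N is that final carry and must be 1, so N=1.
Step 4. [col 1: W + D ≡ A (mod 10)] column 1 reads W+D+carry(0)=A with D=3, A=2; with digits 1,2,3 already taken and all letters distinct, the only value for W is 9, so W=9.
Step 5. [col 2: R + R ≡ D (mod 10)] column 2: given D=3, carry-in 1, and digits 1,2,3,9 already taken and all letters distinct, R+R≡D (mod 10) forces R=6 ⇒ R=6.
Step 6. [col 3: D + J ≡ A (mod 10)] column 3 reads D+J+carry(1)=A with D=3, A=2; with digits 1,2,3,6,9 already taken and all letters distinct, the only value for J is 8 ⇒ J=8.
Step 7. [col 4: J + V ≡ Z (mod 10)] in column 4 we have J+V≡Z with carry-in 1; given J=8 and digits 1,2,3,6,8,9 already taken and all letters distinct, that pins V to 5 ⇒ V=5.
Step 8. [col 4: J + V ≡ Z (mod 10)] column 4: given J=8, V=5, carry-in 1, and digits 1,2,3,5,6,8,9 already taken and all letters distinct, J+V≡Z (mod 10) forces Z=4, so Z=4.
Step 9. [col 5: L + A ≡ Y (mod 10)] in column 5 we have L+A≡Y with carry-in 1; given A=2 and digits 1,2,3,4,5,6,8,9 already taken and all letters distinct, that pins L to 7, so L=7.
Step 10. [col 5: L + A ≡ Y (mod 10)] from column 5 (L=7, A=2, carry-in 1, digits 1,2,3,4,5,6,7,8,9 already taken and all letters distinct): Y must equal 0 ⇒ Y=0.

Answer: A=2, D=3, J=8, L=7, N=1, R=6, V=5, W=9, Y=0, Z=4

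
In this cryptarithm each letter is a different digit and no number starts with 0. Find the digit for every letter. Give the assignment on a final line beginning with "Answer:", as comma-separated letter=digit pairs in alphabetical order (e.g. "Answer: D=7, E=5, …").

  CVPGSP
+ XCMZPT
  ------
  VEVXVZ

Step 1. [col 1: P + T ≡ Z (mod 10)] Z=2 is one option consistent with column 1 (P + T ≡ Z (mod 10), carry-in 0) — take it ⇒ Z=2.
Step 2. [col 1: P + T ≡ Z (mod 10)] no forcing yet in column 1 (carry-in 0); T=7 is free and consistent — try it, so T=7.
Step 3. [col 1: P + T ≡ Z (mod 10)] from column 1 (T=7, Z=2, carry-in 0, digits 2,7 already taken and all letters distinct): P must equal 5. So P=5.
Step 4. [col 2: S + P ≡ V (mod 10)] several values work for V in column 2 (S + P ≡ V (mod 10), carry-in 1); try V=4, so V=4.
Step 5. [col 2: S + P ≡ V (mod 10)] from column 2 (P=5, V=4, carry-in 1, digits 2,4,5,7 already taken and all letters distinct): S must equal 8 ⇒ S=8.
Step 6. [col 3: G + Z ≡ X (mod 10)] no forcing yet in column 3 (carry-in 1); X=3 is free and consistent — try it, so X=3.
Step 7. [col 3: G + Z ≡ X (mod 10)] from column 3 (Z=2, X=3, carry-in 1, digits 2,3,4,5,7,8 already taken and all letters distinct): G must equal 0 ⇒ G=0.
Step 8. [col 4: P + M ≡ V (mod 10)] in column 4 we have P+M≡V with carry-in 0; given P=5, V=4 and digits 0,2,3,4,5,7,8 already taken and all letters distinct, that pins M to 9 ⇒ M=9.
Step 9. [col 5: V + C ≡ E (mod 10)] several values work for E in column 5 (V + C ≡ E (mod 10), carry-in 1); try E=6 ⇒ E=6.
Step 10. [col 5: V + C ≡ E (mod 10)] in column 5 we have V+C≡E with carry-in 1; given V=4, E=6 and digits 0,2,3,4,5,6,7,8,9 already taken and all letters distinct, that pins C to 1. So C=1.

Answer: C=1, E=6, G=0, M=9, P=5, S=8, T=7, V=4, X=3, Z=2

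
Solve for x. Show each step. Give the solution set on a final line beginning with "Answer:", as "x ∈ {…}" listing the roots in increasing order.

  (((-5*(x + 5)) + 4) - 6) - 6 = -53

Step 1. [(((-5*(x + 5)) + 4) - 6) - 6 = -53] the outer -6 inverts by adding 6, so sub: ((-5*(x + 5)) + 4) - 6 = -47.
Step 2. [((-5*(x + 5)) + 4) - 6 = -47] peel the -6: add 6 from each side, so sub: (-5*(x + 5)) + 4 = -41.
Step 3. [(-5*(x + 5)) + 4 = -41] peel the +4: subtract 4 from each side. So sub: -5*(x + 5) = -45.
Step 4. [-5*(x + 5) = -45] -5·(inner) — divide through by -5. So div: x + 5 = 9.
Step 5. [x + 5 = 9] peel the +5: subtract 5 from each side, so sub: x = 4.

Answer: x ∈ {4}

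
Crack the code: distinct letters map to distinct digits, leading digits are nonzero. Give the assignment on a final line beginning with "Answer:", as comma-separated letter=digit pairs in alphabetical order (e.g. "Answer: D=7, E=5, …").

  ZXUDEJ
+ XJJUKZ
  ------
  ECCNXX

Step 1. [col 1: J + Z ≡ X (mod 10)] X=5 is one option consistent with column 1 (J + Z ≡ X (mod 10), carry-in 0) — take it. So X=5.
Step 2. [col 1: J + Z ≡ X (mod 10)] column 1 (J + Z ≡ X (mod 10), carry-in 0) doesn't pin J yet; pick J=4 and continue ⇒ J=4.
Step 3. [col 1: J + Z ≡ X (mod 10)] column 1 reads J+Z+carry(0)=X with J=4, X=5; with digits 4,5 already taken and all letters distinct, the only value for Z is 1 ⇒ Z=1.
Step 4. [col 2: E + K ≡ X (mod 10)] column 2 (E + K ≡ X (mod 10), carry-in 0) doesn't pin E yet; pick E=7 and continue, so E=7.
Step 5. [col 2: E + K ≡ X (mod 10)] in column 2 we have E+K≡X with carry-in 0; given E=7, X=5 and digits 1,4,5,7 already taken and all letters distinct, that pins K to 8, so K=8.
Step 6. [col 3: D + U ≡ N (mod 10)] column 3 (D + U ≡ N (mod 10), carry-in 1) doesn't pin D yet; pick D=2 and continue. So D=2.
Step 7. [col 3: D + U ≡ N (mod 10)] several values work for N in column 3 (D + U ≡ N (mod 10), carry-in 1); try N=9, so N=9.
Step 8. [col 3: D + U ≡ N (mod 10)] column 3 reads D+U+carry(1)=N with D=2, N=9; with digits 1,2,4,5,7,8,9 already taken and all letters distinct, the only value for U is 6, so U=6.
Step 9. [col 4: U + J ≡ C (mod 10)] in column 4 we have U+J≡C with carry-in 0; given U=6, J=4 and digits 1,2,4,5,6,7,8,9 already taken and all letters distinct, that pins C to 0 ⇒ C=0.

Answer: C=0, D=2, E=7, J=4, K=8, N=9, U=6, X=5, Z=1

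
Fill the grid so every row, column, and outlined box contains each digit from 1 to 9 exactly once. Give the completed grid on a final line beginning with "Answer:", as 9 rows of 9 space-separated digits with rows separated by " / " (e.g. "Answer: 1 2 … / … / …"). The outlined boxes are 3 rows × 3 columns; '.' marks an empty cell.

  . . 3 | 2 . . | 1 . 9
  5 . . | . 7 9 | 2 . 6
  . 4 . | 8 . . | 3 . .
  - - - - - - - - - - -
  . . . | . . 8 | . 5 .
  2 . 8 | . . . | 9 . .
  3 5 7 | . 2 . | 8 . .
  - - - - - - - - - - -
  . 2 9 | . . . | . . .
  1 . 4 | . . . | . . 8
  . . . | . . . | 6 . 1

Step 1. [r6c9∈{4}] r6c9's peers cover all but 4 ⇒ r6c9=4.
Step 2. [r2c4∈{1,3,4}] 3 has one home in row 2: r2c4. So r2c4=3.
Step 3. [r3c8∈{7}] only 7 remains possible at r3c8 ⇒ r3c8=7.
Step 4. [r7c7∈{4,5,7}] in col 7, 4 fits only at r7c7. So r7c7=4.
Step 5. [r7c8∈{3}] r7c8's peers cover all but 3, so r7c8=3.
Step 6. [r6c4∈{1,6,9}] 9 has one home in row 6: r6c4, so r6c4=9.
Step 7. [r8c7∈{5,7}] col 7 places 5 nowhere but r8c7. So r8c7=5.
Step 8. [r7c9∈{7}] only 7 remains possible at r7c9, so r7c9=7.
Step 9. [r4c1∈{4,6,9}] in col 1, 4 fits only at r4c1, so r4c1=4.
Step 10. [r2c3∈{1}] only 1 remains possible at r2c3, so r2c3=1.
Step 11. [r4c3∈{6}] r4c3 has the single candidate 6 ⇒ r4c3=6.
Step 12. [r5c2∈{1}] nothing but 1 survives at r5c2. So r5c2=1.
Step 13. [r5c8∈{6}] r5c8 is down to just 6. So r5c8=6.
Step 14. [r6c6∈{1,6}] r6c6 is the only open cell in row 6 admitting 6 ⇒ r6c6=6.
Step 15. [r2c2∈{8}] nothing but 8 survives at r2c2 ⇒ r2c2=8.
Step 16. [r9c3∈{5}] r9c3 is down to just 5. So r9c3=5.
Step 17. [r5c9∈{3}] nothing but 3 survives at r5c9, so r5c9=3.
Step 18. [r4c5∈{1,3}] r4c5 is the only open cell in row 4 admitting 3. So r4c5=3.
Step 19. [r4c4∈{1,7}] in row 4, 1 fits only at r4c4, so r4c4=1.
Step 20. [r3c9∈{5}] only 5 remains possible at r3c9 ⇒ r3c9=5.
Step 21. [r3c6∈{1}] r3c6 has the single candidate 1. So r3c6=1.
Step 22. [r7c6∈{5}] only 5 remains possible at r7c6, so r7c6=5.
Step 23. [r3c5∈{6}] r3c5 is down to just 6. So r3c5=6.
Step 24. [r1c6∈{4}] only 4 remains possible at r1c6. So r1c6=4.
Step 25. [r5c4∈{4,5,7}] 5 has one home in col 4: r5c4, so r5c4=5.
Step 26. [r9c4∈{4,7}] r9c4 is the only open cell in col 4 admitting 4, so r9c4=4.
Step 27. [r8c4∈{6,7}] r8c4 is the only open cell in col 4 admitting 7, so r8c4=7.
Step 28. [r8c2∈{3,6}] 6 has one home in row 8: r8c2 ⇒ r8c2=6.
Step 29. [r1c2∈{7}] only 7 remains possible at r1c2, so r1c2=7.
Step 30. [r8c5∈{9}] r8c5's peers cover all but 9. So r8c5=9.
Step 31. [r8c8∈{2}] only 2 remains possible at r8c8. So r8c8=2.
Step 32. [r9c5∈{8}] nothing but 8 survives at r9c5. So r9c5=8.
Step 33. [r9c6∈{2,3}] 2 has one home in row 9: r9c6. So r9c6=2.
Step 34. [r7c4∈{6}] r7c4's peers cover all but 6 ⇒ r7c4=6.
Step 35. [r7c5∈{1}] nothing but 1 survives at r7c5. So r7c5=1.
Step 36. [r1c8∈{8}] r1c8's peers cover all but 8. So r1c8=8.
Step 37. [r9c8∈{9}] r9c8 is down to just 9. So r9c8=9.
Step 38. [r4c9∈{2}] r4c9's peers cover all but 2 ⇒ r4c9=2.
Step 39. [r5c6∈{7}] r5c6 is down to just 7. So r5c6=7.
Step 40. [r3c3∈{2}] r3c3's peers cover all but 2 ⇒ r3c3=2.
Step 41. [r2c8∈{4}] r2c8 has the single candidate 4. So r2c8=4.
Step 42. [r3c1∈{9}] nothing but 9 survives at r3c1. So r3c1=9.
Step 43. [r9c1∈{7}] nothing but 7 survives at r9c1 ⇒ r9c1=7.
Step 44. [r4c7∈{7}] only 7 remains possible at r4c7. So r4c7=7.
Step 45. [r7c1∈{8}] r7c1 is down to just 8. So r7c1=8.
Step 46. [r6c8∈{1}] nothing but 1 survives at r6c8, so r6c8=1.
Step 47. [r4c2∈{9}] r4c2's peers cover all but 9, so r4c2=9.
Step 48. [r1c5∈{5}] nothing but 5 survives at r1c5, so r1c5=5.
Step 49. [r1c1∈{6}] nothing but 6 survives at r1c1, so r1c1=6.
Step 50. [r8c6∈{3}] r8c6's peers cover all but 3. So r8c6=3.
Step 51. [r9c2∈{3}] r9c2's peers cover all but 3 ⇒ r9c2=3.
Step 52. [r5c5∈{4}] only 4 remains possible at r5c5. So r5c5=4.

Answer: 6 7 3 2 5 4 1 8 9 / 5 8 1 3 7 9 2 4 6 / 9 4 2 8 6 1 3 7 5 / 4 9 6 1 3 8 7 5 2 / 2 1 8 5 4 7 9 6 3 / 3 5 7 9 2 6 8 1 4 / 8 2 9 6 1 5 4 3 7 / 1 6 4 7 9 3 5 2 8 / 7 3 5 4 8 2 6 9 1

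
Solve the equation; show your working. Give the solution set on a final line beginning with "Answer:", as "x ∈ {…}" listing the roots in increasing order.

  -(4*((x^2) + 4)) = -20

Step 1. [-(4*((x^2) + 4)) = -20] flip signs both sides. So neg: 4*((x^2) + 4) = 20.
Step 2. [4*((x^2) + 4) = 20] 4·(inner) — divide through by 4. So div: (x^2) + 4 = 5.
Step 3. [(x^2) + 4 = 5] the outer +4 inverts by subtracting 4. So sub: x^2 = 1.
Step 4. [x^2 = 1] √ both sides: 1 ≥ 0 gives two branches. So sqrt: x = 1 or -1.

Answer: x ∈ {-1, 1}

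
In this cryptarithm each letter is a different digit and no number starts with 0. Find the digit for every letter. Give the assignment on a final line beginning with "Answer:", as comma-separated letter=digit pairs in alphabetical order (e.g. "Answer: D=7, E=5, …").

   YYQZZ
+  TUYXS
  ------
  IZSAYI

Step 1. [col 1: Z + S ≡ I (mod 10)] no forcing yet in column 1 (carry-in 0); Z=4 is free and consistent — try it. So Z=4.
Step 2. [col 1: Z + S ≡ I (mod 10)] I=1 is one option consistent with column 1 (Z + S ≡ I (mod 10), carry-in 0) — take it, so I=1.
Step 3. [col 1: Z + S ≡ I (mod 10)] from column 1 (Z=4, I=1, carry-in 0, digits 1,4 already taken and all letters distinct): S must equal 7 ⇒ S=7.
Step 4. [col 2: Z + X ≡ Y (mod 10)] X=0 is one option consistent with column 2 (Z + X ≡ Y (mod 10), carry-in 1) — take it. So X=0.
Step 5. [col 2: Z + X ≡ Y (mod 10)] column 2: given Z=4, X=0, carry-in 1, and digits 0,1,4,7 already taken and all letters distinct, Z+X≡Y (mod 10) forces Y=5 ⇒ Y=5.
Step 6. [col 3: Q + Y ≡ A (mod 10)] several values work for Q in column 3 (Q + Y ≡ A (mod 10), carry-in 0); try Q=3. So Q=3.
Step 7. [col 3: Q + Y ≡ A (mod 10)] column 3 reads Q+Y+carry(0)=A with Q=3, Y=5; with digits 0,1,3,4,5,7 already taken and all letters distinct, the only value for A is 8 ⇒ A=8.
Step 8. [col 4: Y + U ≡ S (mod 10)] in column 4 we have Y+U≡S with carry-in 0; given Y=5, S=7 and digits 0,1,3,4,5,7,8 already taken and all letters distinct, that pins U to 2 ⇒ U=2.
Step 9. [col 5: Y + T ≡ Z (mod 10)] column 5 reads Y+T+carry(0)=Z with Y=5, Z=4; with digits 0,1,2,3,4,5,7,8 already taken and all letters distinct, the only value for T is 9 ⇒ T=9.

Answer: A=8, I=1, Q=3, S=7, T=9, U=2, X=0, Y=5, Z=4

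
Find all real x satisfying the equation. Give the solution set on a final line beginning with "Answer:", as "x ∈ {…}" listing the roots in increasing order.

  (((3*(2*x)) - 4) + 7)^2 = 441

Step 1. [(((3*(2*x)) - 4) + 7)^2 = 441] 441 ≥ 0, LHS is (·)² — take ±√. So sqrt: ((3*(2*x)) - 4) + 7 = 21 or -21.
Step 2. [((3*(2*x)) - 4) + 7 = 21 or -21] +7 is outermost — subtract 7 both sides, so sub: (3*(2*x)) - 4 = 14 or -28.
Step 3. [(3*(2*x)) - 4 = 14 or -28] the outer -4 inverts by adding 4, so sub: 3*(2*x) = 18 or -24.
Step 4. [3*(2*x) = 18 or -24] leading coefficient 3: divide by 3 ⇒ div: 2*x = 6 or -8.
Step 5. [2*x = 6 or -8] 2 out front; divide by 2. So div: x = 3 or -4.

Answer: x ∈ {-4, 3}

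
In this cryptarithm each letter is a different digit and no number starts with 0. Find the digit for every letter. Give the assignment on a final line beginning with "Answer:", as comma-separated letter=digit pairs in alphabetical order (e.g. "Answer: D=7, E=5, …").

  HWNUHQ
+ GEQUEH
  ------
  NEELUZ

Step 1. [col 1: Q + H ≡ Z (mod 10)] no forcing yet in column 1 (carry-in 0); Q=2 is free and consistent — try it, so Q=2.
Step 2. [col 1: Q + H ≡ Z (mod 10)] Z=6 is one option consistent with column 1 (Q + H ≡ Z (mod 10), carry-in 0) — take it, so Z=6.
Step 3. [col 1: Q + H ≡ Z (mod 10)] from column 1 (Q=2, Z=6, carry-in 0, digits 2,6 already taken and all letters distinct): H must equal 4, so H=4.
Step 4. [col 2: H + E ≡ U (mod 10)] U=5 is one option consistent with column 2 (H + E ≡ U (mod 10), carry-in 0) — take it ⇒ U=5.
Step 5. [col 2: H + E ≡ U (mod 10)] in column 2 we have H+E≡U with carry-in 0; given H=4, U=5 and digits 2,4,5,6 already taken and all letters distinct, that pins E to 1, so E=1.
Step 6. [col 3: U + U ≡ L (mod 10)] in column 3 we have U+U≡L with carry-in 0; given U=5 and digits 1,2,4,5,6 already taken and all letters distinct, that pins L to 0. So L=0.
Step 7. [col 4: N + Q ≡ E (mod 10)] column 4: given Q=2, E=1, carry-in 1, and digits 0,1,2,4,5,6 already taken and all letters distinct, N+Q≡E (mod 10) forces N=8. So N=8.
Step 8. [col 5: W + E ≡ E (mod 10)] column 5 reads W+E+carry(1)=E with E=1; with digits 0,1,2,4,5,6,8 already taken and all letters distinct, the only value for W is 9. So W=9.
Step 9. [col 6: H + G ≡ N (mod 10)] column 6 reads H+G+carry(1)=N with H=4, N=8; with digits 0,1,2,4,5,6,8,9 already taken and all letters distinct, the only value for G is 3. So G=3.

Answer: E=1, G=3, H=4, L=0, N=8, Q=2, U=5, W=9, Z=6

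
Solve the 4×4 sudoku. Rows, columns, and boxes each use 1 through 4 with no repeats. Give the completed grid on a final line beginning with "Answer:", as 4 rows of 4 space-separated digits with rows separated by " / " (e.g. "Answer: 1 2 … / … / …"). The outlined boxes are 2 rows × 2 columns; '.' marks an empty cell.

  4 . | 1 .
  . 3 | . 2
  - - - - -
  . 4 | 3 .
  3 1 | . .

Step 1. [r4c3∈{2,4}] r4c3 is the only open cell in row 4 admitting 2. So r4c3=2.
Step 2. [r2c3∈{4}] r2c3 has the single candidate 4 ⇒ r2c3=4.
Step 3. [r1c4∈{3}] nothing but 3 survives at r1c4 ⇒ r1c4=3.
Step 4. [r4c4∈{4}] r4c4 has the single candidate 4 ⇒ r4c4=4.
Step 5. [r1c2∈{2}] r1c2 is down to just 2. So r1c2=2.
Step 6. [r3c1∈{2}] r3c1 is down to just 2. So r3c1=2.
Step 7. [r2c1∈{1}] r2c1 is down to just 1 ⇒ r2c1=1.
Step 8. [r3c4∈{1}] nothing but 1 survives at r3c4 ⇒ r3c4=1.

Answer: 4 2 1 3 / 1 3 4 2 / 2 4 3 1 / 3 1 2 4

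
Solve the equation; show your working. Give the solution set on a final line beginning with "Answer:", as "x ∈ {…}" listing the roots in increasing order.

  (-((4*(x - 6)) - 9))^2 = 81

Step 1. [(-((4*(x - 6)) - 9))^2 = 81] √ both sides: 81 ≥ 0 gives two branches. So sqrt: -((4*(x - 6)) - 9) = 9 or -9.
Step 2. [-((4*(x - 6)) - 9) = 9 or -9] flip signs both sides. So neg: (4*(x - 6)) - 9 = -9 or 9.
Step 3. [(4*(x - 6)) - 9 = -9 or 9] -9 is outermost — add 9 both sides ⇒ sub: 4*(x - 6) = 0 or 18.
Step 4. [4*(x - 6) = 0 or 18] 4·(inner) — divide through by 4. So div: x - 6 = 0 or 9/2.
Step 5. [x - 6 = 0 or 9/2] peel the -6: add 6 from each side, so sub: x = 6 or 21/2.

Answer: x ∈ {6, 21/2}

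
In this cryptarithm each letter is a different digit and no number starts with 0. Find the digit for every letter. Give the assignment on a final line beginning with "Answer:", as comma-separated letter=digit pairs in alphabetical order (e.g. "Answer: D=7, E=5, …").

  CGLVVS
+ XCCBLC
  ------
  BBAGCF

Step 1. [col 1: S + C ≡ F (mod 10)] no forcing yet in column 1 (carry-in 0); C=3 is free and consistent — try it, so C=3.
Step 2. [col 1: S + C ≡ F (mod 10)] S=6 is one option consistent with column 1 (S + C ≡ F (mod 10), carry-in 0) — take it. So S=6.
Step 3. [col 1: S + C ≡ F (mod 10)] in column 1 we have S+C≡F with carry-in 0; given S=6, C=3 and digits 3,6 already taken and all letters distinct, that pins F to 9 ⇒ F=9.
Step 4. [col 2: V + L ≡ C (mod 10)] no forcing yet in column 2 (carry-in 0); V=5 is free and consistent — try it. So V=5.
Step 5. [col 2: V + L ≡ C (mod 10)] from column 2 (V=5, C=3, carry-in 0, digits 3,5,6,9 already taken and all letters distinct): L must equal 8, so L=8.
Step 6. [col 3: V + B ≡ G (mod 10)] B=4 is one option consistent with column 3 (V + B ≡ G (mod 10), carry-in 1) — take it ⇒ B=4.
Step 7. [col 3: V + B ≡ G (mod 10)] column 3: given V=5, B=4, carry-in 1, and digits 3,4,5,6,8,9 already taken and all letters distinct, V+B≡G (mod 10) forces G=0, so G=0.
Step 8. [col 4: L + C ≡ A (mod 10)] column 4: given L=8, C=3, carry-in 1, and digits 0,3,4,5,6,8,9 already taken and all letters distinct, L+C≡A (mod 10) forces A=2 ⇒ A=2.
Step 9. [col 6: C + X ≡ B (mod 10)] column 6 reads C+X+carry(0)=B with C=3, B=4; with digits 0,2,3,4,5,6,8,9 already taken and all letters distinct, the only value for X is 1 ⇒ X=1.

Answer: A=2, B=4, C=3, F=9, G=0, L=8, S=6, V=5, X=1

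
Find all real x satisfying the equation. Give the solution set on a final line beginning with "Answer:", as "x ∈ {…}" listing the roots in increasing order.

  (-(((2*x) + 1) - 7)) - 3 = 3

Step 1. [(-(((2*x) + 1) - 7)) - 3 = 3] peel the -3: add 3 from each side ⇒ sub: -(((2*x) + 1) - 7) = 6.
Step 2. [-(((2*x) + 1) - 7) = 6] flip signs both sides. So neg: ((2*x) + 1) - 7 = -6.
Step 3. [((2*x) + 1) - 7 = -6] the outer -7 inverts by adding 7 ⇒ sub: (2*x) + 1 = 1.
Step 4. [(2*x) + 1 = 1] the outer +1 inverts by subtracting 1, so sub: 2*x = 0.
Step 5. [2*x = 0] LHS = 2·(…); ÷2 both sides, so div: x = 0.

Answer: x ∈ {0}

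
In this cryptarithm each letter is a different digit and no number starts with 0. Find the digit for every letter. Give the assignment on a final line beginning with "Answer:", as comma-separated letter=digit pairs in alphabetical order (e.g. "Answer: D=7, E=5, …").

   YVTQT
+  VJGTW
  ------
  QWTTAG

Step 1. [col 1: T + W ≡ G (mod 10)] column 1 (T + W ≡ G (mod 10), carry-in 0) doesn't pin W yet; pick W=3 and continue ⇒ W=3.
Step 2. [col 1: T + W ≡ G (mod 10)] column 1 (T + W ≡ G (mod 10), carry-in 0) doesn't pin G yet; pick G=0 and continue, so G=0.
Step 3. [Q] adding two 5-digit numbers gives at most 5+1 digits, and here it does — Q is that final carry and must be 1. So Q=1.
Step 4. [col 1: T + W ≡ G (mod 10)] from column 1 (W=3, G=0, carry-in 0, digits 0,1,3 already taken and all letters distinct): T must equal 7 ⇒ T=7.
Step 5. [col 2: Q + T ≡ A (mod 10)] in column 2 we have Q+T≡A with carry-in 1; given Q=1, T=7 and digits 0,1,3,7 already taken and all letters distinct, that pins A to 9. So A=9.
Step 6. [col 4: V + J ≡ T (mod 10)] no forcing yet in column 4 (carry-in 0); J=2 is free and consistent — try it ⇒ J=2.
Step 7. [col 4: V + J ≡ T (mod 10)] column 4: given J=2, T=7, carry-in 0, and digits 0,1,2,3,7,9 already taken and all letters distinct, V+J≡T (mod 10) forces V=5, so V=5.
Step 8. [col 5: Y + V ≡ W (mod 10)] from column 5 (V=5, W=3, carry-in 0, digits 0,1,2,3,5,7,9 already taken and all letters distinct): Y must equal 8 ⇒ Y=8.

Answer: A=9, G=0, J=2, Q=1, T=7, V=5, W=3, Y=8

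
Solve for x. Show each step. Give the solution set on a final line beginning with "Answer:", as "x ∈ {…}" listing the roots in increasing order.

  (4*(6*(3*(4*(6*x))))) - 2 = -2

Step 1. [(4*(6*(3*(4*(6*x))))) - 2 = -2] add 2: x sits inside (… - 2) ⇒ sub: 4*(6*(3*(4*(6*x)))) = 0.
Step 2. [4*(6*(3*(4*(6*x)))) = 0] leading coefficient 4: divide by 4, so div: 6*(3*(4*(6*x))) = 0.
Step 3. [6*(3*(4*(6*x))) = 0] LHS = 6·(…); ÷6 both sides ⇒ div: 3*(4*(6*x)) = 0.
Step 4. [3*(4*(6*x)) = 0] LHS = 3·(…); ÷3 both sides ⇒ div: 4*(6*x) = 0.
Step 5. [4*(6*x) = 0] 4 out front; divide by 4. So div: 6*x = 0.
Step 6. [6*x = 0] divide by the outer 6, so div: x = 0.

Answer: x ∈ {0}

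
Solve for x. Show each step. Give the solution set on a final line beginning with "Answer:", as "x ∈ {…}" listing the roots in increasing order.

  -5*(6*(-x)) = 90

Step 1. [-5*(6*(-x)) = 90] LHS = -5·(…); ÷-5 both sides, so div: 6*(-x) = -18.
Step 2. [6*(-x) = -18] leading coefficient 6: divide by 6 ⇒ div: -x = -3.
Step 3. [-x = -3] leading − — multiply by −1, so neg: x = 3.

Answer: x ∈ {3}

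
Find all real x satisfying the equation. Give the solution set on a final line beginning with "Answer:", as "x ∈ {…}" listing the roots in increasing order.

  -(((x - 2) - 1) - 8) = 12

Step 1. [-(((x - 2) - 1) - 8) = 12] leading − — multiply by −1, so neg: ((x - 2) - 1) - 8 = -12.
Step 2. [((x - 2) - 1) - 8 = -12] add 8: x sits inside (… - 8), so sub: (x - 2) - 1 = -4.
Step 3. [(x - 2) - 1 = -4] peel the -1: add 1 from each side. So sub: x - 2 = -3.
Step 4. [x - 2 = -3] the outer -2 inverts by adding 2, so sub: x = -1.

Answer: x ∈ {-1}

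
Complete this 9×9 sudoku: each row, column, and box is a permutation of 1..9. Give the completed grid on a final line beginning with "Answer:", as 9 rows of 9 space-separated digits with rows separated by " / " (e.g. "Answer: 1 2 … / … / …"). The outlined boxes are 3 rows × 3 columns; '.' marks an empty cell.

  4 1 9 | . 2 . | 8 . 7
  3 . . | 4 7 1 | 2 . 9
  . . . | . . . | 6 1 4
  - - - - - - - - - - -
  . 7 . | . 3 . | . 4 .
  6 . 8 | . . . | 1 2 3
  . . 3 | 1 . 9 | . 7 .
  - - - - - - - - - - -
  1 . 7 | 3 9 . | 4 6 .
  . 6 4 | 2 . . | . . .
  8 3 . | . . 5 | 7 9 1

Step 1. [r6c7∈{5}] r6c7 has the single candidate 5, so r6c7=5.
Step 2. [r8c8∈{3,5,8}] r8c8 is the only open cell in col 8 admitting 8. So r8c8=8.
Step 3. [r4c6∈{2,6,8}] in col 6, 2 fits only at r4c6 ⇒ r4c6=2.
Step 4. [r5c6∈{4,7}] 4 has one home in col 6: r5c6 ⇒ r5c6=4.
Step 5. [r5c5∈{5}] r5c5 is down to just 5. So r5c5=5.
Step 6. [r3c5∈{8}] only 8 remains possible at r3c5 ⇒ r3c5=8.
Step 7. [r9c4∈{6}] r9c4's peers cover all but 6 ⇒ r9c4=6.
Step 8. [r2c8∈{5}] nothing but 5 survives at r2c8, so r2c8=5.
Step 9. [r6c9∈{6,8}] across row 6, 8 lands solely at r6c9, so r6c9=8.
Step 10. [r6c1∈{2}] r6c1's peers cover all but 2, so r6c1=2.
Step 11. [r8c9∈{5}] r8c9 has the single candidate 5, so r8c9=5.
Step 12. [r9c3∈{2}] only 2 remains possible at r9c3 ⇒ r9c3=2.
Step 13. [r3c3∈{5}] r3c3 has the single candidate 5, so r3c3=5.
Step 14. [r4c1∈{5,9}] across row 4, 5 lands solely at r4c1, so r4c1=5.
Step 15. [r3c6∈{3}] r3c6 is down to just 3 ⇒ r3c6=3.
Step 16. [r3c1∈{7}] nothing but 7 survives at r3c1 ⇒ r3c1=7.
Step 17. [r1c8∈{3}] nothing but 3 survives at r1c8. So r1c8=3.
Step 18. [r8c6∈{7}] r8c6 has the single candidate 7. So r8c6=7.
Step 19. [r4c4∈{8}] nothing but 8 survives at r4c4. So r4c4=8.
Step 20. [r8c5∈{1}] nothing but 1 survives at r8c5, so r8c5=1.
Step 21. [r9c5∈{4}] only 4 remains possible at r9c5. So r9c5=4.
Step 22. [r4c3∈{1}] r4c3 is down to just 1, so r4c3=1.
Step 23. [r8c7∈{3}] r8c7's peers cover all but 3 ⇒ r8c7=3.
Step 24. [r6c5∈{6}] r6c5 is down to just 6, so r6c5=6.
Step 25. [r4c9∈{6}] only 6 remains possible at r4c9, so r4c9=6.
Step 26. [r6c2∈{4}] r6c2 has the single candidate 4 ⇒ r6c2=4.
Step 27. [r1c6∈{6}] nothing but 6 survives at r1c6. So r1c6=6.
Step 28. [r1c4∈{5}] r1c4 has the single candidate 5 ⇒ r1c4=5.
Step 29. [r7c9∈{2}] r7c9's peers cover all but 2 ⇒ r7c9=2.
Step 30. [r3c4∈{9}] r3c4 has the single candidate 9, so r3c4=9.
Step 31. [r5c4∈{7}] r5c4's peers cover all but 7 ⇒ r5c4=7.
Step 32. [r8c1∈{9}] r8c1 has the single candidate 9 ⇒ r8c1=9.
Step 33. [r5c2∈{9}] nothing but 9 survives at r5c2 ⇒ r5c2=9.
Step 34. [r7c6∈{8}] only 8 remains possible at r7c6, so r7c6=8.
Step 35. [r2c3∈{6}] r2c3 has the single candidate 6. So r2c3=6.
Step 36. [r7c2∈{5}] r7c2 is down to just 5, so r7c2=5.
Step 37. [r4c7∈{9}] r4c7 has the single candidate 9 ⇒ r4c7=9.
Step 38. [r2c2∈{8}] r2c2 has the single candidate 8, so r2c2=8.
Step 39. [r3c2∈{2}] r3c2 has the single candidate 2 ⇒ r3c2=2.

Answer: 4 1 9 5 2 6 8 3 7 / 3 8 6 4 7 1 2 5 9 / 7 2 5 9 8 3 6 1 4 / 5 7 1 8 3 2 9 4 6 / 6 9 8 7 5 4 1 2 3 / 2 4 3 1 6 9 5 7 8 / 1 5 7 3 9 8 4 6 2 / 9 6 4 2 1 7 3 8 5 / 8 3 2 6 4 5 7 9 1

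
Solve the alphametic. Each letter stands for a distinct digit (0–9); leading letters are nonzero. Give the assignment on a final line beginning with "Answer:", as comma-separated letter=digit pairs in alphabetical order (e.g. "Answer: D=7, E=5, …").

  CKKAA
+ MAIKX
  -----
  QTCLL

Step 1. [col 1: A + X ≡ L (mod 10)] column 1 (A + X ≡ L (mod 10), carry-in 0) doesn't pin X yet; pick X=4 and continue. So X=4.
Step 2. [col 1: A + X ≡ L (mod 10)] several values work for L in column 1 (A + X ≡ L (mod 10), carry-in 0); try L=0 ⇒ L=0.
Step 3. [col 1: A + X ≡ L (mod 10)] column 1: given X=4, L=0, carry-in 0, and digits 0,4 already taken and all letters distinct, A+X≡L (mod 10) forces A=6. So A=6.
Step 4. [col 2: A + K ≡ L (mod 10)] column 2 reads A+K+carry(1)=L with A=6, L=0; with digits 0,4,6 already taken and all letters distinct, the only value for K is 3, so K=3.
Step 5. [col 3: K + I ≡ C (mod 10)] C=5 is one option consistent with column 3 (K + I ≡ C (mod 10), carry-in 1) — take it. So C=5.
Step 6. [col 3: K + I ≡ C (mod 10)] column 3: given K=3, C=5, carry-in 1, and digits 0,3,4,5,6 already taken and all letters distinct, K+I≡C (mod 10) forces I=1. So I=1.
Step 7. [col 4: K + A ≡ T (mod 10)] column 4 reads K+A+carry(0)=T with K=3, A=6; with digits 0,1,3,4,5,6 already taken and all letters distinct, the only value for T is 9, so T=9.
Step 8. [col 5: C + M ≡ Q (mod 10)] column 5 (C + M ≡ Q (mod 10), carry-in 0) doesn't pin Q yet; pick Q=7 and continue, so Q=7.
Step 9. [col 5: C + M ≡ Q (mod 10)] column 5: given C=5, Q=7, carry-in 0, and digits 0,1,3,4,5,6,7,9 already taken and all letters distinct, C+M≡Q (mod 10) forces M=2. So M=2.

Answer: A=6, C=5, I=1, K=3, L=0, M=2, Q=7, T=9, X=4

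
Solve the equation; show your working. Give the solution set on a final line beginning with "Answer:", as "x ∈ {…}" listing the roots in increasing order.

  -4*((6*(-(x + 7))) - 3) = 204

Step 1. [-4*((6*(-(x + 7))) - 3) = 204] leading coefficient -4: divide by -4 ⇒ div: (6*(-(x + 7))) - 3 = -51.
Step 2. [(6*(-(x + 7))) - 3 = -51] the outer -3 inverts by adding 3, so sub: 6*(-(x + 7)) = -48.
Step 3. [6*(-(x + 7)) = -48] 6·(inner) — divide through by 6. So div: -(x + 7) = -8.
Step 4. [-(x + 7) = -8] LHS negated; negate both sides, so neg: x + 7 = 8.
Step 5. [x + 7 = 8] +7 is outermost — subtract 7 both sides ⇒ sub: x = 1.

Answer: x ∈ {1}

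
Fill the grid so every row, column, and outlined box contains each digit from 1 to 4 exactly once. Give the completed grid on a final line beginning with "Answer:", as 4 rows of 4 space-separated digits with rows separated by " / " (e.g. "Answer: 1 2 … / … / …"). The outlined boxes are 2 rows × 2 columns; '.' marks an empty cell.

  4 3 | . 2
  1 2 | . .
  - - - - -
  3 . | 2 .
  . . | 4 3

Step 1. [r4c2∈{1}] r4c2 has the single candidate 1 ⇒ r4c2=1.
Step 2. [r3c4∈{1}] only 1 remains possible at r3c4, so r3c4=1.
Step 3. [r2c4∈{4}] r2c4 is down to just 4 ⇒ r2c4=4.
Step 4. [r3c2∈{4}] r3c2's peers cover all but 4. So r3c2=4.
Step 5. [r4c1∈{2}] r4c1 has the single candidate 2. So r4c1=2.
Step 6. [r1c3∈{1}] only 1 remains possible at r1c3. So r1c3=1.
Step 7. [r2c3∈{3}] r2c3 has the single candidate 3, so r2c3=3.

Answer: 4 3 1 2 / 1 2 3 4 / 3 4 2 1 / 2 1 4 3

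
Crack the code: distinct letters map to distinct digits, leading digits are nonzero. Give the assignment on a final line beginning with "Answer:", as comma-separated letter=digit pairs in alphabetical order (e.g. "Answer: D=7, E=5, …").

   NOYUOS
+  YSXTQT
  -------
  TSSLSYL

Step 1. [col 1: S + T ≡ L (mod 10)] column 1 (S + T ≡ L (mod 10), carry-in 0) doesn't pin L yet; pick L=3 and continue, so L=3.
Step 2. [col 1: S + T ≡ L (mod 10)] no forcing yet in column 1 (carry-in 0); S=2 is free and consistent — try it. So S=2.
Step 3. [col 1: S + T ≡ L (mod 10)] column 1: given S=2, L=3, carry-in 0, and digits 2,3 already taken and all letters distinct, S+T≡L (mod 10) forces T=1. So T=1.
Step 4. [col 2: O + Q ≡ Y (mod 10)] no forcing yet in column 2 (carry-in 0); O=9 is free and consistent — try it. So O=9.
Step 5. [col 2: O + Q ≡ Y (mod 10)] no forcing yet in column 2 (carry-in 0); Q=8 is free and consistent — try it. So Q=8.
Step 6. [col 2: O + Q ≡ Y (mod 10)] from column 2 (O=9, Q=8, carry-in 0, digits 1,2,3,8,9 already taken and all letters distinct): Y must equal 7. So Y=7.
Step 7. [col 3: U + T ≡ S (mod 10)] column 3: given T=1, S=2, carry-in 1, and digits 1,2,3,7,8,9 already taken and all letters distinct, U+T≡S (mod 10) forces U=0. So U=0.
Step 8. [col 4: Y + X ≡ L (mod 10)] from column 4 (Y=7, L=3, carry-in 0, digits 0,1,2,3,7,8,9 already taken and all letters distinct): X must equal 6, so X=6.
Step 9. [col 6: N + Y ≡ S (mod 10)] column 6 reads N+Y+carry(1)=S with Y=7, S=2; with digits 0,1,2,3,6,7,8,9 already taken and all letters distinct, the only value for N is 4. So N=4.

Answer: L=3, N=4, O=9, Q=8, S=2, T=1, U=0, X=6, Y=7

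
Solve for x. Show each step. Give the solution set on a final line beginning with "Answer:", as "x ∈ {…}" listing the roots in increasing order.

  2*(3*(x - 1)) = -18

Step 1. [2*(3*(x - 1)) = -18] divide by the outer 2. So div: 3*(x - 1) = -9.
Step 2. [3*(x - 1) = -9] divide by the outer 3, so div: x - 1 = -3.
Step 3. [x - 1 = -3] -1 is outermost — add 1 both sides, so sub: x = -2.

Answer: x ∈ {-2}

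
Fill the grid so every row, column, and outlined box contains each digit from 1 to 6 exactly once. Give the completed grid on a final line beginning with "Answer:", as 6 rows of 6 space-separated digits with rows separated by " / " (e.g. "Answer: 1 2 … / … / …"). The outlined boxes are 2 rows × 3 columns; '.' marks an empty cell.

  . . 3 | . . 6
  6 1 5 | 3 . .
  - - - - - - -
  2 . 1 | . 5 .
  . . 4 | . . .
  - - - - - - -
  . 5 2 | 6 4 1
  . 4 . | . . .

Step 1. [r2c5∈{2}] r2c5 has the single candidate 2. So r2c5=2.
Step 2. [r1c4∈{1,4,5}] r1c4 is the only open cell in row 1 admitting 5. So r1c4=5.
Step 3. [r4c5∈{1,3,6}] col 5 places 6 nowhere but r4c5, so r4c5=6.
Step 4. [r4c2∈{3}] nothing but 3 survives at r4c2 ⇒ r4c2=3.
Step 5. [r6c6∈{2,3,5}] r6c6 is the only open cell in row 6 admitting 5 ⇒ r6c6=5.
Step 6. [r2c6∈{4}] only 4 remains possible at r2c6, so r2c6=4.
Step 7. [r6c5∈{3}] nothing but 3 survives at r6c5, so r6c5=3.
Step 8. [r4c6∈{2}] r4c6 has the single candidate 2. So r4c6=2.
Step 9. [r4c4∈{1}] r4c4's peers cover all but 1. So r4c4=1.
Step 10. [r3c2∈{6}] r3c2's peers cover all but 6. So r3c2=6.
Step 11. [r6c4∈{2}] r6c4 is down to just 2. So r6c4=2.
Step 12. [r6c1∈{1}] only 1 remains possible at r6c1, so r6c1=1.
Step 13. [r1c1∈{4}] r1c1's peers cover all but 4. So r1c1=4.
Step 14. [r3c4∈{4}] r3c4's peers cover all but 4 ⇒ r3c4=4.
Step 15. [r5c1∈{3}] r5c1 has the single candidate 3. So r5c1=3.
Step 16. [r1c2∈{2}] r1c2's peers cover all but 2, so r1c2=2.
Step 17. [r6c3∈{6}] nothing but 6 survives at r6c3, so r6c3=6.
Step 18. [r1c5∈{1}] r1c5 has the single candidate 1. So r1c5=1.
Step 19. [r4c1∈{5}] r4c1 has the single candidate 5. So r4c1=5.
Step 20. [r3c6∈{3}] only 3 remains possible at r3c6 ⇒ r3c6=3.

Answer: 4 2 3 5 1 6 / 6 1 5 3 2 4 / 2 6 1 4 5 3 / 5 3 4 1 6 2 / 3 5 2 6 4 1 / 1 4 6 2 3 5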